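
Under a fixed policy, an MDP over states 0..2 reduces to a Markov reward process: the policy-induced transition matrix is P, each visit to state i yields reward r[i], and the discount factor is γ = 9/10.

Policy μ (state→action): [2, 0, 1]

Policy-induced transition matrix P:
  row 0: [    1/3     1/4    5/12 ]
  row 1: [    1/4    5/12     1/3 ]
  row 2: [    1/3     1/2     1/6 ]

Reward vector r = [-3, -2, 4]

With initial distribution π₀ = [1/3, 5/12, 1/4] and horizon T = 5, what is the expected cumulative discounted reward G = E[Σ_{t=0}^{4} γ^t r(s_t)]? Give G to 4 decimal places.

t=0: π = [0.3333, 0.4167, 0.2500], E[r] = -0.8333, γ^t·E[r] = -0.833333, running G = -0.833333
t=1: π = [0.2986, 0.3819, 0.3194], E[r] = -0.3819, γ^t·E[r] = -0.343750, running G = -1.177083
t=2: π = [0.3015, 0.3935, 0.3050], E[r] = -0.4716, γ^t·E[r] = -0.382031, running G = -1.559115
t=3: π = [0.3005, 0.3918, 0.3076], E[r] = -0.4548, γ^t·E[r] = -0.331523, running G = -1.890638
t=4: π = [0.3007, 0.3922, 0.3071], E[r] = -0.4580, γ^t·E[r] = -0.300520, running G = -2.191158

G = -2.1912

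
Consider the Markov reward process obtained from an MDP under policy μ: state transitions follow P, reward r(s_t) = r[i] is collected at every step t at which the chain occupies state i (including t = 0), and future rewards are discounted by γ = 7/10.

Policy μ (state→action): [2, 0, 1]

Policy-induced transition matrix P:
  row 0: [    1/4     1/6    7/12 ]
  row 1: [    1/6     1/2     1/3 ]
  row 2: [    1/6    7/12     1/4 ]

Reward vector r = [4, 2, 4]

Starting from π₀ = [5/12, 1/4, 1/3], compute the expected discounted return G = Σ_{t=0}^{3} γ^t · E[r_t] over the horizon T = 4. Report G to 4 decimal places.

t=0: π = [0.4167, 0.2500, 0.3333], E[r] = 3.5000, γ^t·E[r] = 3.500000, running G = 3.500000
t=1: π = [0.2014, 0.3889, 0.4097], E[r] = 3.2222, γ^t·E[r] = 2.255556, running G = 5.755556
t=2: π = [0.1834, 0.4670, 0.3495], E[r] = 3.0660, γ^t·E[r] = 1.502326, running G = 7.257882
t=3: π = [0.1820, 0.4680, 0.3501], E[r] = 3.0640, γ^t·E[r] = 1.050967, running G = 8.308849

G = 8.3088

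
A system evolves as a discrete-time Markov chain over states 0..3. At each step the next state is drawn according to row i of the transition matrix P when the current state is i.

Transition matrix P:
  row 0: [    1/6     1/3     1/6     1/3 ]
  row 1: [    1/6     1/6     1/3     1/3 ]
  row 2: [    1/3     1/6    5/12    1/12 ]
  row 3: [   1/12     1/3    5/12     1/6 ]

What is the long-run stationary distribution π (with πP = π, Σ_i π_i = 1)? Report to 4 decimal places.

π = [0.2066, 0.2364, 0.3453, 0.2117]

Balance equations π_j = Σ_i π_i·P[i][j]:
  π_0 = 1/6·π_0 + 1/6·π_1 + 1/3·π_2 + 1/12·π_3
  π_1 = 1/3·π_0 + 1/6·π_1 + 1/6·π_2 + 1/3·π_3
  π_2 = 1/6·π_0 + 1/3·π_1 + 5/12·π_2 + 5/12·π_3
  normalize: π_0 + π_1 + π_2 + π_3 = 1
Solving the linear system gives exactly π = [201/973, 230/973, 48/139, 206/973].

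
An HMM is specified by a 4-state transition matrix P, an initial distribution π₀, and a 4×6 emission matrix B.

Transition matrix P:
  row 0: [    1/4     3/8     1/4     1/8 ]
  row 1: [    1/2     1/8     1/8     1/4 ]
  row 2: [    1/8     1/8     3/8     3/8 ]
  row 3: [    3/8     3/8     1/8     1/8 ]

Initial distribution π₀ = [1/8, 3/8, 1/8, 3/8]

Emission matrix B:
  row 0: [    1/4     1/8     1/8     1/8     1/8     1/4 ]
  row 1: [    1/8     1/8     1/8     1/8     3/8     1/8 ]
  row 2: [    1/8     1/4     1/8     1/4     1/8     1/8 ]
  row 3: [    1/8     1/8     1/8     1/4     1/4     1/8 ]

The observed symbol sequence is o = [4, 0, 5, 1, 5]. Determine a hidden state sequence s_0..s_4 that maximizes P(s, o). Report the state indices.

t=0: δ = [1.562e-02, 1.406e-01, 1.562e-02, 9.375e-02]  (obs o_0=4)
t=1: δ = [1.758e-02, 4.395e-03, 2.197e-03, 4.395e-03]  ψ = [1, 3, 1, 1]  (obs o_1=0)
t=2: δ = [1.099e-03, 8.240e-04, 5.493e-04, 2.747e-04]  ψ = [0, 0, 0, 0]  (obs o_2=5)
t=3: δ = [5.150e-05, 5.150e-05, 6.866e-05, 2.575e-05]  ψ = [1, 0, 0, 1]  (obs o_3=1)
t=4: δ = [6.437e-06, 2.414e-06, 3.219e-06, 3.219e-06]  ψ = [1, 0, 2, 2]  (obs o_4=5)
backtrack: best end state = 0; path = [1, 0, 0, 1, 0]

path = [1, 0, 0, 1, 0]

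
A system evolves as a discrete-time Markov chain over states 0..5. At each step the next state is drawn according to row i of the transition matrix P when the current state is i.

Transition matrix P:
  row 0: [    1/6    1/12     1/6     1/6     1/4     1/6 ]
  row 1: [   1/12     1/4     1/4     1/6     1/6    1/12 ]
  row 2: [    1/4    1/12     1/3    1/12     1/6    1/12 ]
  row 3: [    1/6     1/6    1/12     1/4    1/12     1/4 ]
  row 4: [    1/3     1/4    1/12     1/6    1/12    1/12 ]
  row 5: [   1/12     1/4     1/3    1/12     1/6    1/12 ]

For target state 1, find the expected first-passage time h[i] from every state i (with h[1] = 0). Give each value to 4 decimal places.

h = [6.8019, 0.0000, 7.0393, 6.2486, 5.8772, 5.9056]

First-step conditioning: h[1] = 0; for i ≠ 1, h[i] = 1 + Σ_k P[i][k]·h[k].
  h[0] = 1 + 1/6·h[0] + 1/6·h[2] + 1/6·h[3] + 1/4·h[4] + 1/6·h[5]
  h[2] = 1 + 1/4·h[0] + 1/3·h[2] + 1/12·h[3] + 1/6·h[4] + 1/12·h[5]
  h[3] = 1 + 1/6·h[0] + 1/12·h[2] + 1/4·h[3] + 1/12·h[4] + 1/4·h[5]
  h[4] = 1 + 1/3·h[0] + 1/12·h[2] + 1/6·h[3] + 1/12·h[4] + 1/12·h[5]
  h[5] = 1 + 1/12·h[0] + 1/3·h[2] + 1/12·h[3] + 1/6·h[4] + 1/12·h[5]
Solving the 5×5 linear system over states ≠ 1 gives exactly h = [120672/17741, 0, 124884/17741, 110856/17741, 104268/17741, 104772/17741] (h[1] = 0 is the target).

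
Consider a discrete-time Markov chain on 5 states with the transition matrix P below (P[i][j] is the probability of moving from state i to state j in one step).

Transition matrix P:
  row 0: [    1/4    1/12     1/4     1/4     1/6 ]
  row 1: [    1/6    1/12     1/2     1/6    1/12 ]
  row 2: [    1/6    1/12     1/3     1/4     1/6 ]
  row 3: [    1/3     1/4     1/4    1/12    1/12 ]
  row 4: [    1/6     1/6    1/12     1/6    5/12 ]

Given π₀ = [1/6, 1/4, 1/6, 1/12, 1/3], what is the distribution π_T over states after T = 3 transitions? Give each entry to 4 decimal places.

π = [0.2161, 0.1313, 0.2728, 0.1909, 0.1888]

t=0: π = [0.1667, 0.2500, 0.1667, 0.0833, 0.3333]
t=1: π = [0.1944, 0.1250, 0.2708, 0.1875, 0.2222]
t=2: π = [0.2141, 0.1331, 0.2668, 0.1898, 0.1962]
t=3: π = [0.2161, 0.1313, 0.2728, 0.1909, 0.1888]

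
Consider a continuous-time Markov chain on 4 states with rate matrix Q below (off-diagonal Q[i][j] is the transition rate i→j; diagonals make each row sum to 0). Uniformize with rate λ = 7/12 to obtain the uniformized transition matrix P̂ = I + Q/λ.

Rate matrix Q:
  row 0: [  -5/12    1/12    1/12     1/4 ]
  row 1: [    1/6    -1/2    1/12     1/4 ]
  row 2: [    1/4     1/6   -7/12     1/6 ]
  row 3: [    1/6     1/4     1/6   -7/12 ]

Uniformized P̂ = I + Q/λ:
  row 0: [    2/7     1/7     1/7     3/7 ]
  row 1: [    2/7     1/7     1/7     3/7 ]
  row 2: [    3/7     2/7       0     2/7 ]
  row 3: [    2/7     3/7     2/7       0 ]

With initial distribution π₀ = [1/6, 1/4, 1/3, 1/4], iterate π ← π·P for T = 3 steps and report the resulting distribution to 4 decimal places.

t=0: π = [0.1667, 0.2500, 0.3333, 0.2500]
t=1: π = [0.3333, 0.2619, 0.1310, 0.2738]
t=2: π = [0.3044, 0.2398, 0.1633, 0.2925]
t=3: π = [0.3090, 0.2498, 0.1613, 0.2799]

π = [0.3090, 0.2498, 0.1613, 0.2799]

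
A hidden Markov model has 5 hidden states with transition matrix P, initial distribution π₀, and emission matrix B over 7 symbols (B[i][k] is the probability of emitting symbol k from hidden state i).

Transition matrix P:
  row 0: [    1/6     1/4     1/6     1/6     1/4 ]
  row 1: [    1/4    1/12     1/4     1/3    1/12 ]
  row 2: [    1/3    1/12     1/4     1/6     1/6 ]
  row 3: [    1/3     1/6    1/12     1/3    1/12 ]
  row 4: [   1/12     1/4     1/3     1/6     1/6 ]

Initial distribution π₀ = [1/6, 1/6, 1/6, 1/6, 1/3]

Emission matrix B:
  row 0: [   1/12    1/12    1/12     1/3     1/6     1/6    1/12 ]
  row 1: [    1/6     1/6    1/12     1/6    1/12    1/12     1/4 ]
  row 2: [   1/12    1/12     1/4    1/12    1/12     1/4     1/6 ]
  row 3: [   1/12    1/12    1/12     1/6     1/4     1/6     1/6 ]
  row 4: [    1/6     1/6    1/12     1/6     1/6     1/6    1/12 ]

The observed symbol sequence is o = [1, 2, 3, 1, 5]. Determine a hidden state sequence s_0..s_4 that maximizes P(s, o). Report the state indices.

t=0: δ = [1.389e-02, 2.778e-02, 1.389e-02, 1.389e-02, 5.556e-02]  (obs o_0=1)
t=1: δ = [5.787e-04, 1.157e-03, 4.630e-03, 7.716e-04, 7.716e-04]  ψ = [1, 4, 4, 1, 4]  (obs o_1=2)
t=2: δ = [5.144e-04, 6.430e-05, 9.645e-05, 1.286e-04, 1.286e-04]  ψ = [2, 2, 2, 2, 2]  (obs o_2=3)
t=3: δ = [7.144e-06, 2.143e-05, 7.144e-06, 7.144e-06, 2.143e-05]  ψ = [0, 0, 0, 0, 0]  (obs o_3=1)
t=4: δ = [8.931e-07, 4.465e-07, 1.786e-06, 1.191e-06, 5.954e-07]  ψ = [1, 4, 4, 1, 4]  (obs o_4=5)
backtrack: best end state = 2; path = [4, 2, 0, 4, 2]

path = [4, 2, 0, 4, 2]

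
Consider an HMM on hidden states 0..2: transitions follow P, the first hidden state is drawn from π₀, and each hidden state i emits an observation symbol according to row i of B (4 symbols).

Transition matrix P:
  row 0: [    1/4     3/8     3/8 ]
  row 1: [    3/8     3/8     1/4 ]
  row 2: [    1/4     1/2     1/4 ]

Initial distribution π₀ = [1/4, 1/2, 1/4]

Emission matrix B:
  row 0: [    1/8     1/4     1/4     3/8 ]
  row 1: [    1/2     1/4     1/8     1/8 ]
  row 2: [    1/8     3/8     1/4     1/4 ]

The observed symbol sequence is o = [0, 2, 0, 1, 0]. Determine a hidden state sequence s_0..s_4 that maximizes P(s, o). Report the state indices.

t=0: δ = [3.125e-02, 2.500e-01, 3.125e-02]  (obs o_0=0)
t=1: δ = [2.344e-02, 1.172e-02, 1.562e-02]  ψ = [1, 1, 1]  (obs o_1=2)
t=2: δ = [7.324e-04, 4.395e-03, 1.099e-03]  ψ = [0, 0, 0]  (obs o_2=0)
t=3: δ = [4.120e-04, 4.120e-04, 4.120e-04]  ψ = [1, 1, 1]  (obs o_3=1)
t=4: δ = [1.931e-05, 1.030e-04, 1.931e-05]  ψ = [1, 2, 0]  (obs o_4=0)
backtrack: best end state = 1; path = [1, 0, 1, 2, 1]

path = [1, 0, 1, 2, 1]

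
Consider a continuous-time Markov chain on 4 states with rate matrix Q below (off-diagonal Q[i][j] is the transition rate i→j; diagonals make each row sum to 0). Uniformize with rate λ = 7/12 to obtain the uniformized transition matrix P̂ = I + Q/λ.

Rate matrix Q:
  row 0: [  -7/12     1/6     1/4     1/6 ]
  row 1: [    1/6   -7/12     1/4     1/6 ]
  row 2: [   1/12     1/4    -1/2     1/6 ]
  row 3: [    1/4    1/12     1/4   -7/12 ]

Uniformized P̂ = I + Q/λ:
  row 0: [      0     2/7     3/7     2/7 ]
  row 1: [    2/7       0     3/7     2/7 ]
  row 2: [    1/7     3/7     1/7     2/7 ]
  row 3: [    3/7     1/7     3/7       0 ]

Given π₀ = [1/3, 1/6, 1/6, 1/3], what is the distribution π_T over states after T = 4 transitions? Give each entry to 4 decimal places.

t=0: π = [0.3333, 0.1667, 0.1667, 0.3333]
t=1: π = [0.2143, 0.2143, 0.3810, 0.1905]
t=2: π = [0.1973, 0.2517, 0.3197, 0.2313]
t=3: π = [0.2167, 0.2264, 0.3372, 0.2196]
t=4: π = [0.2070, 0.2378, 0.3322, 0.2230]

π = [0.2070, 0.2378, 0.3322, 0.2230]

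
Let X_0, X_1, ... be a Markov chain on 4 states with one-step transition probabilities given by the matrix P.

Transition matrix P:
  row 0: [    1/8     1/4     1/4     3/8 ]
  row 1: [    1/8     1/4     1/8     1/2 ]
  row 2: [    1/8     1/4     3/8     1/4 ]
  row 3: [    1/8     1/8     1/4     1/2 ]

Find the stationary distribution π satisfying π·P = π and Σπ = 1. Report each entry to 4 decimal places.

Balance equations π_j = Σ_i π_i·P[i][j]:
  π_0 = 1/8·π_0 + 1/8·π_1 + 1/8·π_2 + 1/8·π_3
  π_1 = 1/4·π_0 + 1/4·π_1 + 1/4·π_2 + 1/8·π_3
  π_2 = 1/4·π_0 + 1/8·π_1 + 3/8·π_2 + 1/4·π_3
  normalize: π_0 + π_1 + π_2 + π_3 = 1
Solving the linear system gives exactly π = [1/8, 79/400, 103/400, 21/50].

π = [0.1250, 0.1975, 0.2575, 0.4200]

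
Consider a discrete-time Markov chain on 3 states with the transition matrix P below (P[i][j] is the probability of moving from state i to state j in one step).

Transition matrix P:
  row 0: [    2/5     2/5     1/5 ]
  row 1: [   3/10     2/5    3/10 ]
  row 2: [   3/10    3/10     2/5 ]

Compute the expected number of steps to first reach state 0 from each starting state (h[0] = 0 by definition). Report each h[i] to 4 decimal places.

First-step conditioning: h[0] = 0; for i ≠ 0, h[i] = 1 + Σ_k P[i][k]·h[k].
  h[1] = 1 + 2/5·h[1] + 3/10·h[2]
  h[2] = 1 + 3/10·h[1] + 2/5·h[2]
Solving the 2×2 linear system over states ≠ 0 gives exactly h = [0, 10/3, 10/3] (h[0] = 0 is the target).

h = [0.0000, 3.3333, 3.3333]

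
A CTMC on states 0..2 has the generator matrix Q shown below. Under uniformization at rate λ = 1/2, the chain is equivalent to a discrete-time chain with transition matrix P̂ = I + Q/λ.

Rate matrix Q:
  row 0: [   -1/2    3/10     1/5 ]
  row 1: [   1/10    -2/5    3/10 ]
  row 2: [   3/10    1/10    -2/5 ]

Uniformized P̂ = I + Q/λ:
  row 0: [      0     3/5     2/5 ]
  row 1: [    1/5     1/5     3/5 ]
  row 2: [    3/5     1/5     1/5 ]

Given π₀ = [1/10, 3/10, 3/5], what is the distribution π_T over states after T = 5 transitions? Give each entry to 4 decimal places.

π = [0.2925, 0.3195, 0.3880]

t=0: π = [0.1000, 0.3000, 0.6000]
t=1: π = [0.4200, 0.2400, 0.3400]
t=2: π = [0.2520, 0.3680, 0.3800]
t=3: π = [0.3016, 0.3008, 0.3976]
t=4: π = [0.2987, 0.3206, 0.3806]
t=5: π = [0.2925, 0.3195, 0.3880]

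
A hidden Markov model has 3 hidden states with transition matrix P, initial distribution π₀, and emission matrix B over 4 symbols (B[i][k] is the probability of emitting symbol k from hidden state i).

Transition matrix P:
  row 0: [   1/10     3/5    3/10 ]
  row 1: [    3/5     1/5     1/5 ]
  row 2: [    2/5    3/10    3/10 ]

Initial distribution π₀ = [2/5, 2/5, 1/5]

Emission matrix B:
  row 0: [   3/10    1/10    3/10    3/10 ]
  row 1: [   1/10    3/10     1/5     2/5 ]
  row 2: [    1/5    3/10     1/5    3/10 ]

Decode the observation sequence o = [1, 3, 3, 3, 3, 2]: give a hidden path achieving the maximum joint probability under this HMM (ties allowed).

t=0: δ = [4.000e-02, 1.200e-01, 6.000e-02]  (obs o_0=1)
t=1: δ = [2.160e-02, 9.600e-03, 7.200e-03]  ψ = [1, 0, 1]  (obs o_1=3)
t=2: δ = [1.728e-03, 5.184e-03, 1.944e-03]  ψ = [1, 0, 0]  (obs o_2=3)
t=3: δ = [9.331e-04, 4.147e-04, 3.110e-04]  ψ = [1, 0, 1]  (obs o_3=3)
t=4: δ = [7.465e-05, 2.239e-04, 8.398e-05]  ψ = [1, 0, 0]  (obs o_4=3)
t=5: δ = [4.031e-05, 8.958e-06, 8.958e-06]  ψ = [1, 0, 1]  (obs o_5=2)
backtrack: best end state = 0; path = [1, 0, 1, 0, 1, 0]

path = [1, 0, 1, 0, 1, 0]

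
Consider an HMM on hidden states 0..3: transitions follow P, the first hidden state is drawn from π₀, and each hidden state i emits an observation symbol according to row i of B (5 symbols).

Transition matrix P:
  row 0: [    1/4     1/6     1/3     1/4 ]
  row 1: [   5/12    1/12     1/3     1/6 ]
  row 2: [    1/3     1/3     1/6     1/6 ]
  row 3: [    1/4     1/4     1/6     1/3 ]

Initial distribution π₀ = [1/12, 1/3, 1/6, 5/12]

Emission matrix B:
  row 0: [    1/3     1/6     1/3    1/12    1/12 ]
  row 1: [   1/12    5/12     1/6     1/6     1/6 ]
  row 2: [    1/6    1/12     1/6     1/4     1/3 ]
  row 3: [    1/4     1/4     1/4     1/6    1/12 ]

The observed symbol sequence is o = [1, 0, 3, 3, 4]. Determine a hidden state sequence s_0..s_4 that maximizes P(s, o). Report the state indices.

path = [1, 0, 2, 1, 2]

t=0: δ = [1.389e-02, 1.389e-01, 1.389e-02, 1.042e-01]  (obs o_0=1)
t=1: δ = [1.929e-02, 2.170e-03, 7.716e-03, 8.681e-03]  ψ = [1, 3, 1, 3]  (obs o_1=0)
t=2: δ = [4.019e-04, 5.358e-04, 1.608e-03, 8.038e-04]  ψ = [0, 0, 0, 0]  (obs o_2=3)
t=3: δ = [4.465e-05, 8.931e-05, 6.698e-05, 4.465e-05]  ψ = [2, 2, 2, 2]  (obs o_3=3)
t=4: δ = [3.101e-06, 3.721e-06, 9.923e-06, 1.240e-06]  ψ = [1, 2, 1, 1]  (obs o_4=4)
backtrack: best end state = 2; path = [1, 0, 2, 1, 2]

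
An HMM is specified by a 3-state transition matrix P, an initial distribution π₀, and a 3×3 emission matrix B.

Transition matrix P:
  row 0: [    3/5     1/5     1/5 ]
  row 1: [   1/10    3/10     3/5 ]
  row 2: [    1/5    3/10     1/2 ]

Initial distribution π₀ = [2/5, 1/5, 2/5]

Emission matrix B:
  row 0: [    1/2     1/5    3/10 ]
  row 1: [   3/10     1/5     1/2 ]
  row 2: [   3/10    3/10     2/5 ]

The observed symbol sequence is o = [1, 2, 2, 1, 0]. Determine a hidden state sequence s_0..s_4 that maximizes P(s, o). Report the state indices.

path = [2, 2, 2, 2, 2]

t=0: δ = [8.000e-02, 4.000e-02, 1.200e-01]  (obs o_0=1)
t=1: δ = [1.440e-02, 1.800e-02, 2.400e-02]  ψ = [0, 2, 2]  (obs o_1=2)
t=2: δ = [2.592e-03, 3.600e-03, 4.800e-03]  ψ = [0, 2, 2]  (obs o_2=2)
t=3: δ = [3.110e-04, 2.880e-04, 7.200e-04]  ψ = [0, 2, 2]  (obs o_3=1)
t=4: δ = [9.331e-05, 6.480e-05, 1.080e-04]  ψ = [0, 2, 2]  (obs o_4=0)
backtrack: best end state = 2; path = [2, 2, 2, 2, 2]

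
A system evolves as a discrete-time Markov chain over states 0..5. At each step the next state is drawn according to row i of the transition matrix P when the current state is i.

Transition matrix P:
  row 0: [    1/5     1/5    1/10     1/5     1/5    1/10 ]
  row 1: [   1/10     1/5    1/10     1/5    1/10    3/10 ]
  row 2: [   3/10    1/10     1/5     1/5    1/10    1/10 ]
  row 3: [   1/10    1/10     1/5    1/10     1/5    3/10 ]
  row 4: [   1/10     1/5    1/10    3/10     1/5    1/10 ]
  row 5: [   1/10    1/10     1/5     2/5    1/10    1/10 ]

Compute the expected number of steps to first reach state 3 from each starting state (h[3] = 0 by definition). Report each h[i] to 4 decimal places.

h = [4.1219, 4.0099, 4.1801, 0.0000, 3.7097, 3.3557]

First-step conditioning: h[3] = 0; for i ≠ 3, h[i] = 1 + Σ_k P[i][k]·h[k].
  h[0] = 1 + 1/5·h[0] + 1/5·h[1] + 1/10·h[2] + 1/5·h[4] + 1/10·h[5]
  h[1] = 1 + 1/10·h[0] + 1/5·h[1] + 1/10·h[2] + 1/10·h[4] + 3/10·h[5]
  h[2] = 1 + 3/10·h[0] + 1/10·h[1] + 1/5·h[2] + 1/10·h[4] + 1/10·h[5]
  h[4] = 1 + 1/10·h[0] + 1/5·h[1] + 1/10·h[2] + 1/5·h[4] + 1/10·h[5]
  h[5] = 1 + 1/10·h[0] + 1/10·h[1] + 1/5·h[2] + 1/10·h[4] + 1/10·h[5]
Solving the 5×5 linear system over states ≠ 3 gives exactly h = [1150/279, 4475/1116, 1555/372, 0, 115/31, 3745/1116] (h[3] = 0 is the target).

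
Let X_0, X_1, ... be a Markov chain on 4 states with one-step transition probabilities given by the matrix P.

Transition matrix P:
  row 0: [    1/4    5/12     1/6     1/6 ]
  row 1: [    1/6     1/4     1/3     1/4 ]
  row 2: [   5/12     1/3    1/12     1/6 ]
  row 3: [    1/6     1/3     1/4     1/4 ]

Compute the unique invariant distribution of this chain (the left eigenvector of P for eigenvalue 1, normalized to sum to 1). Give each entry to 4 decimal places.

π = [0.2419, 0.3263, 0.2203, 0.2115]

Balance equations π_j = Σ_i π_i·P[i][j]:
  π_0 = 1/4·π_0 + 1/6·π_1 + 5/12·π_2 + 1/6·π_3
  π_1 = 5/12·π_0 + 1/4·π_1 + 1/3·π_2 + 1/3·π_3
  π_2 = 1/6·π_0 + 1/3·π_1 + 1/12·π_2 + 1/4·π_3
  normalize: π_0 + π_1 + π_2 + π_3 = 1
Solving the linear system gives exactly π = [493/2038, 665/2038, 449/2038, 431/2038].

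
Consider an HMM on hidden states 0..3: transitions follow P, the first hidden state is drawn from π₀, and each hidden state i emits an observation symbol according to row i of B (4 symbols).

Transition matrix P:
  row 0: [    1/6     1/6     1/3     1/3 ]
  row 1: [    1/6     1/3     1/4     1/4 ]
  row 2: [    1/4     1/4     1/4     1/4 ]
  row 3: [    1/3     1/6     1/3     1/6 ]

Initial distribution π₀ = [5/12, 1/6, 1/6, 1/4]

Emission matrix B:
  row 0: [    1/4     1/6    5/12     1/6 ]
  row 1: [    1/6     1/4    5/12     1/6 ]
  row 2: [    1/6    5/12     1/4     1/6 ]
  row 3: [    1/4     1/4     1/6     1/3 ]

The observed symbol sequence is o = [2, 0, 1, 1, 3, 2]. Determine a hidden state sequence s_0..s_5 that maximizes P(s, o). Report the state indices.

path = [0, 3, 2, 2, 3, 0]

t=0: δ = [1.736e-01, 6.944e-02, 4.167e-02, 4.167e-02]  (obs o_0=2)
t=1: δ = [7.234e-03, 4.823e-03, 9.645e-03, 1.447e-02]  ψ = [0, 0, 0, 0]  (obs o_1=0)
t=2: δ = [8.038e-04, 6.028e-04, 2.009e-03, 6.028e-04]  ψ = [3, 2, 3, 0]  (obs o_2=1)
t=3: δ = [8.372e-05, 1.256e-04, 2.093e-04, 1.256e-04]  ψ = [2, 2, 2, 2]  (obs o_3=1)
t=4: δ = [8.721e-06, 8.721e-06, 8.721e-06, 1.744e-05]  ψ = [2, 2, 2, 2]  (obs o_4=3)
t=5: δ = [2.423e-06, 1.211e-06, 1.454e-06, 4.845e-07]  ψ = [3, 1, 3, 0]  (obs o_5=2)
backtrack: best end state = 0; path = [0, 3, 2, 2, 3, 0]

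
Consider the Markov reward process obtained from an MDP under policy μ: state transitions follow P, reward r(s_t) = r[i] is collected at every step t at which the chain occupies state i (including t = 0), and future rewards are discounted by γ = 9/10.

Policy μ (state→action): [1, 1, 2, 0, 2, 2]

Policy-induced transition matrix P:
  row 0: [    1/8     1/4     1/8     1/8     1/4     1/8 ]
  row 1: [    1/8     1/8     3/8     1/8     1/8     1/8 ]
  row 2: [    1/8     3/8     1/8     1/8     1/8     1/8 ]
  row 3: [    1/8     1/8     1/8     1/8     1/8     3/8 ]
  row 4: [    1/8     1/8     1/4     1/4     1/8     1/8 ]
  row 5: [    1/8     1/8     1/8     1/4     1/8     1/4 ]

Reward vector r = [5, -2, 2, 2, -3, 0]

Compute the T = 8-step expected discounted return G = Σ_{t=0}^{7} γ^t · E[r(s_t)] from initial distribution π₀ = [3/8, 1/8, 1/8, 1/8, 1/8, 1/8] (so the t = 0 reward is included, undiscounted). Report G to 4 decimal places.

G = 4.1368

t=0: π = [0.3750, 0.1250, 0.1250, 0.1250, 0.1250, 0.1250], E[r] = 1.7500, γ^t·E[r] = 1.750000, running G = 1.750000
t=1: π = [0.1250, 0.2031, 0.1719, 0.1563, 0.1719, 0.1719], E[r] = 0.3594, γ^t·E[r] = 0.323438, running G = 2.073438
t=2: π = [0.1250, 0.1836, 0.1973, 0.1680, 0.1406, 0.1855], E[r] = 0.5664, γ^t·E[r] = 0.458789, running G = 2.532227
t=3: π = [0.1250, 0.1899, 0.1885, 0.1658, 0.1406, 0.1902], E[r] = 0.5317, γ^t·E[r] = 0.387637, running G = 2.919864
t=4: π = [0.1250, 0.1877, 0.1901, 0.1664, 0.1406, 0.1902], E[r] = 0.5405, γ^t·E[r] = 0.354600, running G = 3.274464
t=5: π = [0.1250, 0.1881, 0.1895, 0.1664, 0.1406, 0.1904], E[r] = 0.5386, γ^t·E[r] = 0.318027, running G = 3.592491
t=6: π = [0.1250, 0.1880, 0.1896, 0.1664, 0.1406, 0.1904], E[r] = 0.5391, γ^t·E[r] = 0.286496, running G = 3.878987
t=7: π = [0.1250, 0.1880, 0.1896, 0.1664, 0.1406, 0.1904], E[r] = 0.5390, γ^t·E[r] = 0.257792, running G = 4.136778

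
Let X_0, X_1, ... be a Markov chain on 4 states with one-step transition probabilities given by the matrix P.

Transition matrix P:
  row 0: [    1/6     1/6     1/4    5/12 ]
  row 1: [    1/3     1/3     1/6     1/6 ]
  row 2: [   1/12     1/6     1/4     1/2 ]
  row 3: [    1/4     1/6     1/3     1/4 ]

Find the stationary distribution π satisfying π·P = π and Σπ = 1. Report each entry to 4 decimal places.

π = [0.2060, 0.2000, 0.2611, 0.3329]

Balance equations π_j = Σ_i π_i·P[i][j]:
  π_0 = 1/6·π_0 + 1/3·π_1 + 1/12·π_2 + 1/4·π_3
  π_1 = 1/6·π_0 + 1/3·π_1 + 1/6·π_2 + 1/6·π_3
  π_2 = 1/4·π_0 + 1/6·π_1 + 1/4·π_2 + 1/3·π_3
  normalize: π_0 + π_1 + π_2 + π_3 = 1
Solving the linear system gives exactly π = [172/835, 1/5, 218/835, 278/835].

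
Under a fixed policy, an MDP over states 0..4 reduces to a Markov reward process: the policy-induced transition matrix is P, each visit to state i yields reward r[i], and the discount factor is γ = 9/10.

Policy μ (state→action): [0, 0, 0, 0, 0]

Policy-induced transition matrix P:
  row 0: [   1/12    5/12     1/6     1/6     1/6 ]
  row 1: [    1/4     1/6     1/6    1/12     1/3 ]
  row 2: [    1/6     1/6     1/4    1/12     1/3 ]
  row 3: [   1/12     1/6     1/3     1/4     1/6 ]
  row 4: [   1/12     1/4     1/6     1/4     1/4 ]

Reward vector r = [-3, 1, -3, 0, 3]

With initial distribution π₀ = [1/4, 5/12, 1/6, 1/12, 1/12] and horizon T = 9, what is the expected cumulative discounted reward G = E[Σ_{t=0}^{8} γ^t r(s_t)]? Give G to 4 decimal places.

t=0: π = [0.2500, 0.4167, 0.1667, 0.0833, 0.0833], E[r] = -0.5833, γ^t·E[r] = -0.583333, running G = -0.583333
t=1: π = [0.1667, 0.2361, 0.1944, 0.1319, 0.2708], E[r] = -0.0347, γ^t·E[r] = -0.031250, running G = -0.614583
t=2: π = [0.1389, 0.2309, 0.2049, 0.1644, 0.2610], E[r] = -0.0174, γ^t·E[r] = -0.014063, running G = -0.628646
t=3: π = [0.1389, 0.2231, 0.2111, 0.1658, 0.2610], E[r] = -0.0438, γ^t·E[r] = -0.031922, running G = -0.660568
t=4: π = [0.1381, 0.2231, 0.2119, 0.1660, 0.2608], E[r] = -0.0445, γ^t·E[r] = -0.029194, running G = -0.689761
t=5: π = [0.1382, 0.2229, 0.2120, 0.1660, 0.2609], E[r] = -0.0449, γ^t·E[r] = -0.026510, running G = -0.716272
t=6: π = [0.1382, 0.2230, 0.2120, 0.1660, 0.2609], E[r] = -0.0448, γ^t·E[r] = -0.023815, running G = -0.740086
t=7: π = [0.1382, 0.2229, 0.2120, 0.1660, 0.2609], E[r] = -0.0448, γ^t·E[r] = -0.021441, running G = -0.761527
t=8: π = [0.1382, 0.2229, 0.2120, 0.1660, 0.2609], E[r] = -0.0448, γ^t·E[r] = -0.019296, running G = -0.780822

G = -0.7808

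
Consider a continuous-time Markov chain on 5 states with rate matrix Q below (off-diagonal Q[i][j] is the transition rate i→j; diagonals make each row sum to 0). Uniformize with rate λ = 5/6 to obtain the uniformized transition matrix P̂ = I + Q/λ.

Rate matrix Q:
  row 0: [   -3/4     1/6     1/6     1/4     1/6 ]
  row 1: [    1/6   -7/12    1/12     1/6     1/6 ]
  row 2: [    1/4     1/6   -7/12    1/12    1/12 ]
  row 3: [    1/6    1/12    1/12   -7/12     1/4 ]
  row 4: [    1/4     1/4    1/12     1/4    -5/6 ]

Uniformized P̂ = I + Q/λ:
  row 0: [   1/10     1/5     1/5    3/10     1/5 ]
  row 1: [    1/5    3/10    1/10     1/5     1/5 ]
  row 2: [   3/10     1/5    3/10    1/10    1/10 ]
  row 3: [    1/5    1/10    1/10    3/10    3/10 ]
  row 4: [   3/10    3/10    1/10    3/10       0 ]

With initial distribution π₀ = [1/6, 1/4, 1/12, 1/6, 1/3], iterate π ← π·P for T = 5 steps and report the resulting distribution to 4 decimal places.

π = [0.2116, 0.2141, 0.1514, 0.2483, 0.1747]

t=0: π = [0.1667, 0.2500, 0.0833, 0.1667, 0.3333]
t=1: π = [0.2250, 0.2417, 0.1333, 0.2583, 0.1417]
t=2: π = [0.2050, 0.2125, 0.1492, 0.2492, 0.1842]
t=3: π = [0.2128, 0.2148, 0.1503, 0.2489, 0.1732]
t=4: π = [0.2111, 0.2139, 0.1514, 0.2485, 0.1752]
t=5: π = [0.2116, 0.2141, 0.1514, 0.2483, 0.1747]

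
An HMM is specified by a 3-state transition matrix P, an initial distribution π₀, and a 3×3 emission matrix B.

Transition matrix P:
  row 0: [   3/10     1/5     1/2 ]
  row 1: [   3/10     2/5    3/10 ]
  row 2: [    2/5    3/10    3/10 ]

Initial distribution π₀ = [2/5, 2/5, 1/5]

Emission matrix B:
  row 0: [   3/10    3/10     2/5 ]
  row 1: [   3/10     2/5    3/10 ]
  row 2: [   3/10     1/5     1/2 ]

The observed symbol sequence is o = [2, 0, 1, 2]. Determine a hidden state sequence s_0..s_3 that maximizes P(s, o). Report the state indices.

path = [0, 2, 0, 2]

t=0: δ = [1.600e-01, 1.200e-01, 1.000e-01]  (obs o_0=2)
t=1: δ = [1.440e-02, 1.440e-02, 2.400e-02]  ψ = [0, 1, 0]  (obs o_1=0)
t=2: δ = [2.880e-03, 2.880e-03, 1.440e-03]  ψ = [2, 2, 0]  (obs o_2=1)
t=3: δ = [3.456e-04, 3.456e-04, 7.200e-04]  ψ = [0, 1, 0]  (obs o_3=2)
backtrack: best end state = 2; path = [0, 2, 0, 2]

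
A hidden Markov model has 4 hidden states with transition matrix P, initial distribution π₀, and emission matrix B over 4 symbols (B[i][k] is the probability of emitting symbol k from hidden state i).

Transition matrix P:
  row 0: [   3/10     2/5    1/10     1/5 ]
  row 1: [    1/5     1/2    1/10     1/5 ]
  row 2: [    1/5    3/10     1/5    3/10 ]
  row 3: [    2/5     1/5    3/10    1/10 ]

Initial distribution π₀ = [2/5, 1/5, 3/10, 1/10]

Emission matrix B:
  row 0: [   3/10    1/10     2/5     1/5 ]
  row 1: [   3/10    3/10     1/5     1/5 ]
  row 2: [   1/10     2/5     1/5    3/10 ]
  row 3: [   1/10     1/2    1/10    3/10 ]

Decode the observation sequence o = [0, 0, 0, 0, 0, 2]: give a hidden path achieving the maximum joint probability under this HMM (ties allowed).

path = [0, 1, 1, 1, 1, 1]

t=0: δ = [1.200e-01, 6.000e-02, 3.000e-02, 1.000e-02]  (obs o_0=0)
t=1: δ = [1.080e-02, 1.440e-02, 1.200e-03, 2.400e-03]  ψ = [0, 0, 0, 0]  (obs o_1=0)
t=2: δ = [9.720e-04, 2.160e-03, 1.440e-04, 2.880e-04]  ψ = [0, 1, 1, 1]  (obs o_2=0)
t=3: δ = [1.296e-04, 3.240e-04, 2.160e-05, 4.320e-05]  ψ = [1, 1, 1, 1]  (obs o_3=0)
t=4: δ = [1.944e-05, 4.860e-05, 3.240e-06, 6.480e-06]  ψ = [1, 1, 1, 1]  (obs o_4=0)
t=5: δ = [3.888e-06, 4.860e-06, 9.720e-07, 9.720e-07]  ψ = [1, 1, 1, 1]  (obs o_5=2)
backtrack: best end state = 1; path = [0, 1, 1, 1, 1, 1]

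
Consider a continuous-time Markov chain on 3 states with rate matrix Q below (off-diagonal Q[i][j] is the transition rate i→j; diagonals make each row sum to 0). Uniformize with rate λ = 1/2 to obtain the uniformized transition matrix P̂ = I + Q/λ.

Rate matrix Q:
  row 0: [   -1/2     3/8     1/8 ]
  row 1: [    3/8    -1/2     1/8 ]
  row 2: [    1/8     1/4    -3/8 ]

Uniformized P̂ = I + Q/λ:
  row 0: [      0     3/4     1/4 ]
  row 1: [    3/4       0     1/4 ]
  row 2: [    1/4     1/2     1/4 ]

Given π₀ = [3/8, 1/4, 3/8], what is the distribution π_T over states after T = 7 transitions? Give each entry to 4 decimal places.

π = [0.3436, 0.4064, 0.2500]

t=0: π = [0.3750, 0.2500, 0.3750]
t=1: π = [0.2813, 0.4688, 0.2500]
t=2: π = [0.4141, 0.3359, 0.2500]
t=3: π = [0.3145, 0.4355, 0.2500]
t=4: π = [0.3892, 0.3608, 0.2500]
t=5: π = [0.3331, 0.4169, 0.2500]
t=6: π = [0.3752, 0.3748, 0.2500]
t=7: π = [0.3436, 0.4064, 0.2500]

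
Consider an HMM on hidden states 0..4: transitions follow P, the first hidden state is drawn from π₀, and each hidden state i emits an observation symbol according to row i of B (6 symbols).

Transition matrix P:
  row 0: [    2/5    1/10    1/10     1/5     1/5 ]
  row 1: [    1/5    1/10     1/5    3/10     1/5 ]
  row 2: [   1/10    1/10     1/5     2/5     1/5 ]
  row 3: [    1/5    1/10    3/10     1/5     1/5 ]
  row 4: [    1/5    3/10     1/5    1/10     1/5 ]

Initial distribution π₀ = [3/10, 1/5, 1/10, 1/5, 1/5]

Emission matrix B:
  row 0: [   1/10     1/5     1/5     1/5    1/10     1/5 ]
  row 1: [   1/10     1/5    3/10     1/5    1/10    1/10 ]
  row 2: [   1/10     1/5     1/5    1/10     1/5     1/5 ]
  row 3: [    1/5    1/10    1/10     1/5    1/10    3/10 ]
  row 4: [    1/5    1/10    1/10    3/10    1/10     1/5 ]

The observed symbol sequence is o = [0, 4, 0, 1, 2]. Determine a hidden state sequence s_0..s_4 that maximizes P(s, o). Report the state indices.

path = [3, 2, 3, 0, 0]

t=0: δ = [3.000e-02, 2.000e-02, 1.000e-02, 4.000e-02, 4.000e-02]  (obs o_0=0)
t=1: δ = [1.200e-03, 1.200e-03, 2.400e-03, 8.000e-04, 8.000e-04]  ψ = [0, 4, 3, 3, 3]  (obs o_1=4)
t=2: δ = [4.800e-05, 2.400e-05, 4.800e-05, 1.920e-04, 9.600e-05]  ψ = [0, 2, 2, 2, 2]  (obs o_2=0)
t=3: δ = [7.680e-06, 5.760e-06, 1.152e-05, 3.840e-06, 3.840e-06]  ψ = [3, 4, 3, 3, 3]  (obs o_3=1)
t=4: δ = [6.144e-07, 3.456e-07, 4.608e-07, 4.608e-07, 2.304e-07]  ψ = [0, 2, 2, 2, 2]  (obs o_4=2)
backtrack: best end state = 0; path = [3, 2, 3, 0, 0]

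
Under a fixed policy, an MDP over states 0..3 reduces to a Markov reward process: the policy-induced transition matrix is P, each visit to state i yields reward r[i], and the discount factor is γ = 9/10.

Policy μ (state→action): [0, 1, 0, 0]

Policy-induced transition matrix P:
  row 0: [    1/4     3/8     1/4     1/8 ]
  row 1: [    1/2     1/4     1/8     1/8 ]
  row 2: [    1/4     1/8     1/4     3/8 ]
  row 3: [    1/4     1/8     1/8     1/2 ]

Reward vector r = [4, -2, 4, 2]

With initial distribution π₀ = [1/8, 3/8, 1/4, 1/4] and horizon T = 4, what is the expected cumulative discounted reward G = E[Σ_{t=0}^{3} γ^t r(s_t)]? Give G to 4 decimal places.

t=0: π = [0.1250, 0.3750, 0.2500, 0.2500], E[r] = 1.2500, γ^t·E[r] = 1.250000, running G = 1.250000
t=1: π = [0.3438, 0.2031, 0.1719, 0.2813], E[r] = 2.2188, γ^t·E[r] = 1.996875, running G = 3.246875
t=2: π = [0.3008, 0.2363, 0.1895, 0.2734], E[r] = 2.0352, γ^t·E[r] = 1.648477, running G = 4.895352
t=3: π = [0.3091, 0.2297, 0.1863, 0.2749], E[r] = 2.0718, γ^t·E[r] = 1.510326, running G = 6.405677

G = 6.4057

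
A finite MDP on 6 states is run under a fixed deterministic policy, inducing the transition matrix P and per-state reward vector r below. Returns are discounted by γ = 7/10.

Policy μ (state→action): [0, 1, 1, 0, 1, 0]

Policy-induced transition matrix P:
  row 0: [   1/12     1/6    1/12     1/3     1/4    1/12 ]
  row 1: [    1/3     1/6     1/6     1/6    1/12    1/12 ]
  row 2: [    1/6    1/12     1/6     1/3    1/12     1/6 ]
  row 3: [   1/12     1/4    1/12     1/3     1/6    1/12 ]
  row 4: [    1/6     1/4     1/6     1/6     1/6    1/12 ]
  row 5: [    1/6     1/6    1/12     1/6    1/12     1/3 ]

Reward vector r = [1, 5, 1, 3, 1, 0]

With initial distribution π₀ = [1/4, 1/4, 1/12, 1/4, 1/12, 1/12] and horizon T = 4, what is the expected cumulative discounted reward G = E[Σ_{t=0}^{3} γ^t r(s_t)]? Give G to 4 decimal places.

G = 5.7302

t=0: π = [0.2500, 0.2500, 0.0833, 0.2500, 0.0833, 0.0833], E[r] = 2.4167, γ^t·E[r] = 2.416667, running G = 2.416667
t=1: π = [0.1667, 0.1875, 0.1181, 0.2639, 0.1528, 0.1111], E[r] = 2.1667, γ^t·E[r] = 1.516667, running G = 3.933333
t=2: π = [0.1620, 0.1916, 0.1215, 0.2581, 0.1458, 0.1209], E[r] = 2.1615, γ^t·E[r] = 1.059115, running G = 4.992448
t=3: π = [0.1636, 0.1902, 0.1216, 0.2569, 0.1440, 0.1237], E[r] = 2.1510, γ^t·E[r] = 0.737791, running G = 5.730239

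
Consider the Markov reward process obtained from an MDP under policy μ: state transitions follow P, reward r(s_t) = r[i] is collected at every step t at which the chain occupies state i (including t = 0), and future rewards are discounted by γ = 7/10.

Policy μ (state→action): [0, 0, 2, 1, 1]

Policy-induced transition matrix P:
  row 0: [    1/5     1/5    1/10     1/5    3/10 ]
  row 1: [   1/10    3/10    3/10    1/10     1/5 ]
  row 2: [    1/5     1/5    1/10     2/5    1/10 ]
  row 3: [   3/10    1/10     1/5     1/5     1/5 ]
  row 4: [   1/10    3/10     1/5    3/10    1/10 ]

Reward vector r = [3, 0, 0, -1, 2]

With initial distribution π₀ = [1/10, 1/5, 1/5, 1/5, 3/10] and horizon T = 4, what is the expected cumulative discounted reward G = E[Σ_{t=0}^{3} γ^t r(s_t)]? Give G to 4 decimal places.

G = 1.6777

t=0: π = [0.1000, 0.2000, 0.2000, 0.2000, 0.3000], E[r] = 0.7000, γ^t·E[r] = 0.700000, running G = 0.700000
t=1: π = [0.1700, 0.2300, 0.1900, 0.2500, 0.1600], E[r] = 0.5800, γ^t·E[r] = 0.406000, running G = 1.106000
t=2: π = [0.1860, 0.2140, 0.1870, 0.2310, 0.1820], E[r] = 0.6910, γ^t·E[r] = 0.338590, running G = 1.444590
t=3: π = [0.1835, 0.2165, 0.1841, 0.2342, 0.1817], E[r] = 0.6797, γ^t·E[r] = 0.233137, running G = 1.677727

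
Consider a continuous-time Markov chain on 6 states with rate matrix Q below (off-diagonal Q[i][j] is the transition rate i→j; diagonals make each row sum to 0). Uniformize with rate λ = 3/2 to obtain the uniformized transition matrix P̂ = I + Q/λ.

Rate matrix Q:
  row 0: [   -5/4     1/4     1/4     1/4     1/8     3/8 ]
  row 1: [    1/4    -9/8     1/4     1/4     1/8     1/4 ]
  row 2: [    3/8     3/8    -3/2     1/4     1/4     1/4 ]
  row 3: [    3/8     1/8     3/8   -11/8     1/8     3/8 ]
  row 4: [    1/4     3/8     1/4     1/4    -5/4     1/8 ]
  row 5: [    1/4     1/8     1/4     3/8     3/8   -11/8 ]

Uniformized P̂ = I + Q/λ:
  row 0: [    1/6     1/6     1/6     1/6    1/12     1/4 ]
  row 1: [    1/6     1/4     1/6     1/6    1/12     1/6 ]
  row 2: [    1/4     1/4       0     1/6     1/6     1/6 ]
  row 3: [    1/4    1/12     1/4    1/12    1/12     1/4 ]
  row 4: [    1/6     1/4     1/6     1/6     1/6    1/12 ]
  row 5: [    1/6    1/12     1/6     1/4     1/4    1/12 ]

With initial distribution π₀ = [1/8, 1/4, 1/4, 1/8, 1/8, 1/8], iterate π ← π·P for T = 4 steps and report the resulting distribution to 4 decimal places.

t=0: π = [0.1250, 0.2500, 0.2500, 0.1250, 0.1250, 0.1250]
t=1: π = [0.1979, 0.1979, 0.1354, 0.1667, 0.1354, 0.1667]
t=2: π = [0.1918, 0.1780, 0.1580, 0.1667, 0.1337, 0.1719]
t=3: π = [0.1937, 0.1776, 0.1542, 0.1671, 0.1363, 0.1711]
t=4: π = [0.1934, 0.1775, 0.1549, 0.1670, 0.1361, 0.1711]

π = [0.1934, 0.1775, 0.1549, 0.1670, 0.1361, 0.1711]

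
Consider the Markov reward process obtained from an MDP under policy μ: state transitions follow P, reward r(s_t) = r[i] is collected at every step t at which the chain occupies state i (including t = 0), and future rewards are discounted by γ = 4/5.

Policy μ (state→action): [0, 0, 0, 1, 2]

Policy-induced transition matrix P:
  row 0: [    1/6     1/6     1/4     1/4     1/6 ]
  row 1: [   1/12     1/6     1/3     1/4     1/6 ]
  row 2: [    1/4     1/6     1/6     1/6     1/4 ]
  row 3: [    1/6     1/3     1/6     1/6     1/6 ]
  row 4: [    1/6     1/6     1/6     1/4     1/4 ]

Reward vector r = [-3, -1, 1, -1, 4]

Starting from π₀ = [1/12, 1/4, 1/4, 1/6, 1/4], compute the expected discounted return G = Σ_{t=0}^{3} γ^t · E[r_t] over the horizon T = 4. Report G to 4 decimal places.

t=0: π = [0.0833, 0.2500, 0.2500, 0.1667, 0.2500], E[r] = 0.5833, γ^t·E[r] = 0.583333, running G = 0.583333
t=1: π = [0.1667, 0.1944, 0.2153, 0.2153, 0.2083], E[r] = 0.1389, γ^t·E[r] = 0.111111, running G = 0.694444
t=2: π = [0.1684, 0.2025, 0.2130, 0.2141, 0.2020], E[r] = 0.0990, γ^t·E[r] = 0.063333, running G = 0.757778
t=3: π = [0.1675, 0.2024, 0.2145, 0.2144, 0.2012], E[r] = 0.1001, γ^t·E[r] = 0.051235, running G = 0.809012

G = 0.8090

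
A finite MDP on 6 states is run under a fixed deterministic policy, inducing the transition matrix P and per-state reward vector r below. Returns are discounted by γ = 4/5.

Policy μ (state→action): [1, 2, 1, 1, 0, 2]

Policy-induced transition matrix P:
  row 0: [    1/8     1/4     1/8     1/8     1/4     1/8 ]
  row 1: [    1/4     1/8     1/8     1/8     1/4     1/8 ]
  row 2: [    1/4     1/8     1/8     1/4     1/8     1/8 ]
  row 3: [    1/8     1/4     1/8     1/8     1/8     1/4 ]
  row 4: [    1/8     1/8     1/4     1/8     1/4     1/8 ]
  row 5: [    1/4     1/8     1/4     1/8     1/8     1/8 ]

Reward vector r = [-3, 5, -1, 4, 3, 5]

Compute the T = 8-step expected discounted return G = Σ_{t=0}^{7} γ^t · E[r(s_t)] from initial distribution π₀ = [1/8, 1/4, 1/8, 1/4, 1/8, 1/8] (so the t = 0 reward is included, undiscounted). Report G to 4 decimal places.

G = 9.0766

t=0: π = [0.1250, 0.2500, 0.1250, 0.2500, 0.1250, 0.1250], E[r] = 2.7500, γ^t·E[r] = 2.750000, running G = 2.750000
t=1: π = [0.1875, 0.1719, 0.1563, 0.1406, 0.1875, 0.1563], E[r] = 2.0469, γ^t·E[r] = 1.637500, running G = 4.387500
t=2: π = [0.1855, 0.1660, 0.1680, 0.1445, 0.1934, 0.1426], E[r] = 1.9766, γ^t·E[r] = 1.265000, running G = 5.652500
t=3: π = [0.1846, 0.1663, 0.1670, 0.1460, 0.1931, 0.1431], E[r] = 1.9893, γ^t·E[r] = 1.018500, running G = 6.671000
t=4: π = [0.1845, 0.1663, 0.1670, 0.1459, 0.1930, 0.1432], E[r] = 1.9897, γ^t·E[r] = 0.814975, running G = 7.485975
t=5: π = [0.1846, 0.1663, 0.1670, 0.1459, 0.1930, 0.1432], E[r] = 1.9894, γ^t·E[r] = 0.651881, running G = 8.137856
t=6: π = [0.1846, 0.1663, 0.1670, 0.1459, 0.1930, 0.1432], E[r] = 1.9894, γ^t·E[r] = 0.521517, running G = 8.659373
t=7: π = [0.1846, 0.1663, 0.1670, 0.1459, 0.1930, 0.1432], E[r] = 1.9894, γ^t·E[r] = 0.417213, running G = 9.076586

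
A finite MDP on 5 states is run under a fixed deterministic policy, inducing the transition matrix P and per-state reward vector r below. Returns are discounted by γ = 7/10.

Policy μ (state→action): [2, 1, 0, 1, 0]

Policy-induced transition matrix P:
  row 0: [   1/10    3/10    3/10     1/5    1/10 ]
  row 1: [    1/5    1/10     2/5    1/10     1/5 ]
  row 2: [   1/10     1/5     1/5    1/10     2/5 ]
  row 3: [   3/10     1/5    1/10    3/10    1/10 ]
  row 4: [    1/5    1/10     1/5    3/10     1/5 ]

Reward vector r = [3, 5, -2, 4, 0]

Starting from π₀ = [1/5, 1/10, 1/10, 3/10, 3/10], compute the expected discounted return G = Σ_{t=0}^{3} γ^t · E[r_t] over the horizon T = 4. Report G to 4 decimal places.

t=0: π = [0.2000, 0.1000, 0.1000, 0.3000, 0.3000], E[r] = 2.1000, γ^t·E[r] = 2.100000, running G = 2.100000
t=1: π = [0.2000, 0.1800, 0.2100, 0.2400, 0.1700], E[r] = 2.0400, γ^t·E[r] = 1.428000, running G = 3.528000
t=2: π = [0.1830, 0.1850, 0.2320, 0.2020, 0.1980], E[r] = 1.8180, γ^t·E[r] = 0.890820, running G = 4.418820
t=3: π = [0.1787, 0.1800, 0.2351, 0.1983, 0.2079], E[r] = 1.7591, γ^t·E[r] = 0.603371, running G = 5.022191

G = 5.0222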